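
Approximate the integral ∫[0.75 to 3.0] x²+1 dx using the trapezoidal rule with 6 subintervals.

f(x) = x²+1
a = 0.75, b = 3.0, n = 6
h = (b - a)/n = 0.375000

Trapezoidal rule: (h/2)[f(x₀) + 2f(x₁) + 2f(x₂) + ... + f(xₙ)]

x_0 = 0.7500, f(x_0) = 1.562500, coefficient = 1
x_1 = 1.1250, f(x_1) = 2.265625, coefficient = 2
x_2 = 1.5000, f(x_2) = 3.250000, coefficient = 2
x_3 = 1.8750, f(x_3) = 4.515625, coefficient = 2
x_4 = 2.2500, f(x_4) = 6.062500, coefficient = 2
x_5 = 2.6250, f(x_5) = 7.890625, coefficient = 2
x_6 = 3.0000, f(x_6) = 10.000000, coefficient = 1

I ≈ (0.375000/2) × 59.531250 = 11.162109
Exact value: 11.109375
Error: 0.052734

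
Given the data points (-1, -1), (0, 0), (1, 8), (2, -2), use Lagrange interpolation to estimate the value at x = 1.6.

Lagrange interpolation formula:
P(x) = Σ yᵢ × Lᵢ(x)
where Lᵢ(x) = Π_{j≠i} (x - xⱼ)/(xᵢ - xⱼ)

L_0(1.6) = (1.6 - 0)/(-1 - 0) × (1.6 - 1)/(-1 - 1) × (1.6 - 2)/(-1 - 2) = 0.064000
L_1(1.6) = (1.6 - (-1))/(0 - (-1)) × (1.6 - 1)/(0 - 1) × (1.6 - 2)/(0 - 2) = -0.312000
L_2(1.6) = (1.6 - (-1))/(1 - (-1)) × (1.6 - 0)/(1 - 0) × (1.6 - 2)/(1 - 2) = 0.832000
L_3(1.6) = (1.6 - (-1))/(2 - (-1)) × (1.6 - 0)/(2 - 0) × (1.6 - 1)/(2 - 1) = 0.416000

P(1.6) = (-1)×L_0(1.6) + 0×L_1(1.6) + 8×L_2(1.6) + (-2)×L_3(1.6)
P(1.6) = 5.760000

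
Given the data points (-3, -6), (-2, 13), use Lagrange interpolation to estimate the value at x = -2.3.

Lagrange interpolation formula:
P(x) = Σ yᵢ × Lᵢ(x)
where Lᵢ(x) = Π_{j≠i} (x - xⱼ)/(xᵢ - xⱼ)

L_0(-2.3) = (-2.3 - (-2))/(-3 - (-2)) = 0.300000
L_1(-2.3) = (-2.3 - (-3))/(-2 - (-3)) = 0.700000

P(-2.3) = (-6)×L_0(-2.3) + 13×L_1(-2.3)
P(-2.3) = 7.300000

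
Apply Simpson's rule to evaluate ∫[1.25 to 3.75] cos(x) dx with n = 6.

f(x) = cos(x)
a = 1.25, b = 3.75, n = 6
h = (b - a)/n = 0.416667

Simpson's rule: (h/3)[f(x₀) + 4f(x₁) + 2f(x₂) + ... + f(xₙ)]

x_0 = 1.2500, f(x_0) = 0.315322, coefficient = 1
x_1 = 1.6667, f(x_1) = -0.095724, coefficient = 4
x_2 = 2.0833, f(x_2) = -0.490390, coefficient = 2
x_3 = 2.5000, f(x_3) = -0.801144, coefficient = 4
x_4 = 2.9167, f(x_4) = -0.974811, coefficient = 2
x_5 = 3.3333, f(x_5) = -0.981674, coefficient = 4
x_6 = 3.7500, f(x_6) = -0.820559, coefficient = 1

I ≈ (0.416667/3) × -10.949803 = -1.520806
Exact value: -1.520546
Error: 0.000260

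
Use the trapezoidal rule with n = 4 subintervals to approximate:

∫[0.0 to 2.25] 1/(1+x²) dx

f(x) = 1/(1+x²)
a = 0.0, b = 2.25, n = 4
h = (b - a)/n = 0.562500

Trapezoidal rule: (h/2)[f(x₀) + 2f(x₁) + 2f(x₂) + ... + f(xₙ)]

x_0 = 0.0000, f(x_0) = 1.000000, coefficient = 1
x_1 = 0.5625, f(x_1) = 0.759644, coefficient = 2
x_2 = 1.1250, f(x_2) = 0.441379, coefficient = 2
x_3 = 1.6875, f(x_3) = 0.259898, coefficient = 2
x_4 = 2.2500, f(x_4) = 0.164948, coefficient = 1

I ≈ (0.562500/2) × 4.086792 = 1.149410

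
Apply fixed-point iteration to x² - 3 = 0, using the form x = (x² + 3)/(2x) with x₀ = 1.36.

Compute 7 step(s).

Equation: x² - 3 = 0
Fixed-point form: x = (x² + 3)/(2x)
x₀ = 1.36

x_1 = g(1.360000) = 1.782941
x_2 = g(1.782941) = 1.732777
x_3 = g(1.732777) = 1.732051
x_4 = g(1.732051) = 1.732051
x_5 = g(1.732051) = 1.732051
x_6 = g(1.732051) = 1.732051
x_7 = g(1.732051) = 1.732051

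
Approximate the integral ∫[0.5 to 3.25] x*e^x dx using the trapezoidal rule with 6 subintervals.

f(x) = x*e^x
a = 0.5, b = 3.25, n = 6
h = (b - a)/n = 0.458333

Trapezoidal rule: (h/2)[f(x₀) + 2f(x₁) + 2f(x₂) + ... + f(xₙ)]

x_0 = 0.5000, f(x_0) = 0.824361, coefficient = 1
x_1 = 0.9583, f(x_1) = 2.498708, coefficient = 2
x_2 = 1.4167, f(x_2) = 5.841417, coefficient = 2
x_3 = 1.8750, f(x_3) = 12.226536, coefficient = 2
x_4 = 2.3333, f(x_4) = 24.061937, coefficient = 2
x_5 = 2.7917, f(x_5) = 45.526995, coefficient = 2
x_6 = 3.2500, f(x_6) = 83.818605, coefficient = 1

I ≈ (0.458333/2) × 264.954150 = 60.718659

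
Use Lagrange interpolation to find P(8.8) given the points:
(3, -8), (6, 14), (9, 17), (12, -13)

Lagrange interpolation formula:
P(x) = Σ yᵢ × Lᵢ(x)
where Lᵢ(x) = Π_{j≠i} (x - xⱼ)/(xᵢ - xⱼ)

L_0(8.8) = (8.8 - 6)/(3 - 6) × (8.8 - 9)/(3 - 9) × (8.8 - 12)/(3 - 12) = -0.011062
L_1(8.8) = (8.8 - 3)/(6 - 3) × (8.8 - 9)/(6 - 9) × (8.8 - 12)/(6 - 12) = 0.068741
L_2(8.8) = (8.8 - 3)/(9 - 3) × (8.8 - 6)/(9 - 6) × (8.8 - 12)/(9 - 12) = 0.962370
L_3(8.8) = (8.8 - 3)/(12 - 3) × (8.8 - 6)/(12 - 6) × (8.8 - 9)/(12 - 9) = -0.020049

P(8.8) = (-8)×L_0(8.8) + 14×L_1(8.8) + 17×L_2(8.8) + (-13)×L_3(8.8)
P(8.8) = 17.671802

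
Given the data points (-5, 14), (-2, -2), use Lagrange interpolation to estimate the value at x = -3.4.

Lagrange interpolation formula:
P(x) = Σ yᵢ × Lᵢ(x)
where Lᵢ(x) = Π_{j≠i} (x - xⱼ)/(xᵢ - xⱼ)

L_0(-3.4) = (-3.4 - (-2))/(-5 - (-2)) = 0.466667
L_1(-3.4) = (-3.4 - (-5))/(-2 - (-5)) = 0.533333

P(-3.4) = 14×L_0(-3.4) + (-2)×L_1(-3.4)
P(-3.4) = 5.466667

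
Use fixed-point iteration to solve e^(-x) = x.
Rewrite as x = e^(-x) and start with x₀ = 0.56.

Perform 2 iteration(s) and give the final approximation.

Equation: e^(-x) = x
Fixed-point form: x = e^(-x)
x₀ = 0.56

x_1 = g(0.560000) = 0.571209
x_2 = g(0.571209) = 0.564842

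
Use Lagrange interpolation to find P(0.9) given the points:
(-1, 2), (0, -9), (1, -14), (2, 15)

Lagrange interpolation formula:
P(x) = Σ yᵢ × Lᵢ(x)
where Lᵢ(x) = Π_{j≠i} (x - xⱼ)/(xᵢ - xⱼ)

L_0(0.9) = (0.9 - 0)/(-1 - 0) × (0.9 - 1)/(-1 - 1) × (0.9 - 2)/(-1 - 2) = -0.016500
L_1(0.9) = (0.9 - (-1))/(0 - (-1)) × (0.9 - 1)/(0 - 1) × (0.9 - 2)/(0 - 2) = 0.104500
L_2(0.9) = (0.9 - (-1))/(1 - (-1)) × (0.9 - 0)/(1 - 0) × (0.9 - 2)/(1 - 2) = 0.940500
L_3(0.9) = (0.9 - (-1))/(2 - (-1)) × (0.9 - 0)/(2 - 0) × (0.9 - 1)/(2 - 1) = -0.028500

P(0.9) = 2×L_0(0.9) + (-9)×L_1(0.9) + (-14)×L_2(0.9) + 15×L_3(0.9)
P(0.9) = -14.568000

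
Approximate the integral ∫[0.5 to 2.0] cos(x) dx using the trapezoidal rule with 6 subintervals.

f(x) = cos(x)
a = 0.5, b = 2.0, n = 6
h = (b - a)/n = 0.250000

Trapezoidal rule: (h/2)[f(x₀) + 2f(x₁) + 2f(x₂) + ... + f(xₙ)]

x_0 = 0.5000, f(x_0) = 0.877583, coefficient = 1
x_1 = 0.7500, f(x_1) = 0.731689, coefficient = 2
x_2 = 1.0000, f(x_2) = 0.540302, coefficient = 2
x_3 = 1.2500, f(x_3) = 0.315322, coefficient = 2
x_4 = 1.5000, f(x_4) = 0.070737, coefficient = 2
x_5 = 1.7500, f(x_5) = -0.178246, coefficient = 2
x_6 = 2.0000, f(x_6) = -0.416147, coefficient = 1

I ≈ (0.250000/2) × 3.421045 = 0.427631
Exact value: 0.429872
Error: 0.002241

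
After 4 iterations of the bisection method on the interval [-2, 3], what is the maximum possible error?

Bisection error bound: |error| ≤ (b-a)/2^n
|error| ≤ (3 - (-2))/2^4 = 5/2^4
|error| ≤ 0.3125000000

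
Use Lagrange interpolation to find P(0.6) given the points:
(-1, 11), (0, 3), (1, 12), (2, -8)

Lagrange interpolation formula:
P(x) = Σ yᵢ × Lᵢ(x)
where Lᵢ(x) = Π_{j≠i} (x - xⱼ)/(xᵢ - xⱼ)

L_0(0.6) = (0.6 - 0)/(-1 - 0) × (0.6 - 1)/(-1 - 1) × (0.6 - 2)/(-1 - 2) = -0.056000
L_1(0.6) = (0.6 - (-1))/(0 - (-1)) × (0.6 - 1)/(0 - 1) × (0.6 - 2)/(0 - 2) = 0.448000
L_2(0.6) = (0.6 - (-1))/(1 - (-1)) × (0.6 - 0)/(1 - 0) × (0.6 - 2)/(1 - 2) = 0.672000
L_3(0.6) = (0.6 - (-1))/(2 - (-1)) × (0.6 - 0)/(2 - 0) × (0.6 - 1)/(2 - 1) = -0.064000

P(0.6) = 11×L_0(0.6) + 3×L_1(0.6) + 12×L_2(0.6) + (-8)×L_3(0.6)
P(0.6) = 9.304000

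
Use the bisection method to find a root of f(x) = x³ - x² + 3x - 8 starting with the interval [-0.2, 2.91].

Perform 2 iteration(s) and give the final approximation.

f(x) = x³ - x² + 3x - 8
Initial interval: [-0.2, 2.91]

Iteration 1:
  c_1 = (-0.200000 + 2.910000)/2 = 1.355000
  f(c_1) = f(1.355000) = -3.283211
  f(a) × f(c) ≥ 0, new interval: [1.355000, 2.910000]
Iteration 2:
  c_2 = (1.355000 + 2.910000)/2 = 2.132500
  f(c_2) = f(2.132500) = 3.547607
  f(a) × f(c) < 0, new interval: [1.355000, 2.132500]

After 2 iteration(s), the approximation is c_2 = 2.132500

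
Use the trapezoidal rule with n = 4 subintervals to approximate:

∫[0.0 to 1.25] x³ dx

f(x) = x³
a = 0.0, b = 1.25, n = 4
h = (b - a)/n = 0.312500

Trapezoidal rule: (h/2)[f(x₀) + 2f(x₁) + 2f(x₂) + ... + f(xₙ)]

x_0 = 0.0000, f(x_0) = 0.000000, coefficient = 1
x_1 = 0.3125, f(x_1) = 0.030518, coefficient = 2
x_2 = 0.6250, f(x_2) = 0.244141, coefficient = 2
x_3 = 0.9375, f(x_3) = 0.823975, coefficient = 2
x_4 = 1.2500, f(x_4) = 1.953125, coefficient = 1

I ≈ (0.312500/2) × 4.150391 = 0.648499
Exact value: 0.610352
Error: 0.038147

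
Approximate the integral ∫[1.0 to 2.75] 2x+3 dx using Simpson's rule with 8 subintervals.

f(x) = 2x+3
a = 1.0, b = 2.75, n = 8
h = (b - a)/n = 0.218750

Simpson's rule: (h/3)[f(x₀) + 4f(x₁) + 2f(x₂) + ... + f(xₙ)]

x_0 = 1.0000, f(x_0) = 5.000000, coefficient = 1
x_1 = 1.2188, f(x_1) = 5.437500, coefficient = 4
x_2 = 1.4375, f(x_2) = 5.875000, coefficient = 2
x_3 = 1.6562, f(x_3) = 6.312500, coefficient = 4
x_4 = 1.8750, f(x_4) = 6.750000, coefficient = 2
x_5 = 2.0938, f(x_5) = 7.187500, coefficient = 4
x_6 = 2.3125, f(x_6) = 7.625000, coefficient = 2
x_7 = 2.5312, f(x_7) = 8.062500, coefficient = 4
x_8 = 2.7500, f(x_8) = 8.500000, coefficient = 1

I ≈ (0.218750/3) × 162.000000 = 11.812500
Exact value: 11.812500
Error: 0.000000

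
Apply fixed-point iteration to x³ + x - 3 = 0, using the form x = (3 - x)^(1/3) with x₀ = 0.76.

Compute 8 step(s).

Equation: x³ + x - 3 = 0
Fixed-point form: x = (3 - x)^(1/3)
x₀ = 0.76

x_1 = g(0.760000) = 1.308427
x_2 = g(1.308427) = 1.191508
x_3 = g(1.191508) = 1.218350
x_4 = g(1.218350) = 1.212293
x_5 = g(1.212293) = 1.213665
x_6 = g(1.213665) = 1.213354
x_7 = g(1.213354) = 1.213425
x_8 = g(1.213425) = 1.213409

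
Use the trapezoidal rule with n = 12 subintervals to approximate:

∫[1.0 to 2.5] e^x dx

f(x) = e^x
a = 1.0, b = 2.5, n = 12
h = (b - a)/n = 0.125000

Trapezoidal rule: (h/2)[f(x₀) + 2f(x₁) + 2f(x₂) + ... + f(xₙ)]

x_0 = 1.0000, f(x_0) = 2.718282, coefficient = 1
x_1 = 1.1250, f(x_1) = 3.080217, coefficient = 2
x_2 = 1.2500, f(x_2) = 3.490343, coefficient = 2
x_3 = 1.3750, f(x_3) = 3.955077, coefficient = 2
x_4 = 1.5000, f(x_4) = 4.481689, coefficient = 2
x_5 = 1.6250, f(x_5) = 5.078419, coefficient = 2
x_6 = 1.7500, f(x_6) = 5.754603, coefficient = 2
x_7 = 1.8750, f(x_7) = 6.520819, coefficient = 2
x_8 = 2.0000, f(x_8) = 7.389056, coefficient = 2
x_9 = 2.1250, f(x_9) = 8.372897, coefficient = 2
x_10 = 2.2500, f(x_10) = 9.487736, coefficient = 2
x_11 = 2.3750, f(x_11) = 10.751013, coefficient = 2
x_12 = 2.5000, f(x_12) = 12.182494, coefficient = 1

I ≈ (0.125000/2) × 151.624514 = 9.476532
Exact value: 9.464212
Error: 0.012320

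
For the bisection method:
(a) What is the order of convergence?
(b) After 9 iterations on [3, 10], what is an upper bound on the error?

(a) Bisection has linear (order 1) convergence; the error is halved each step.

(b) Error bound = (b-a)/2^n = (10 - 3)/2^{9}
    = 7/2^{9}

(a) 1 (linear); (b) error ≤ 1.37e-02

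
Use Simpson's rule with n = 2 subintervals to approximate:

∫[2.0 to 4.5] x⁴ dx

f(x) = x⁴
a = 2.0, b = 4.5, n = 2
h = (b - a)/n = 1.250000

Simpson's rule: (h/3)[f(x₀) + 4f(x₁) + 2f(x₂) + ... + f(xₙ)]

x_0 = 2.0000, f(x_0) = 16.000000, coefficient = 1
x_1 = 3.2500, f(x_1) = 111.566406, coefficient = 4
x_2 = 4.5000, f(x_2) = 410.062500, coefficient = 1

I ≈ (1.250000/3) × 872.328125 = 363.470052
Exact value: 362.656250
Error: 0.813802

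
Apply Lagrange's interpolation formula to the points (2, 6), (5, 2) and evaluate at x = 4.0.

Lagrange interpolation formula:
P(x) = Σ yᵢ × Lᵢ(x)
where Lᵢ(x) = Π_{j≠i} (x - xⱼ)/(xᵢ - xⱼ)

L_0(4.0) = (4.0 - 5)/(2 - 5) = 0.333333
L_1(4.0) = (4.0 - 2)/(5 - 2) = 0.666667

P(4.0) = 6×L_0(4.0) + 2×L_1(4.0)
P(4.0) = 3.333333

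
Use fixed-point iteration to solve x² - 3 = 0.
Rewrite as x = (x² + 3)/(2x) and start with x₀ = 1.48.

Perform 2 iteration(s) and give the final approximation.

Equation: x² - 3 = 0
Fixed-point form: x = (x² + 3)/(2x)
x₀ = 1.48

x_1 = g(1.480000) = 1.753514
x_2 = g(1.753514) = 1.732182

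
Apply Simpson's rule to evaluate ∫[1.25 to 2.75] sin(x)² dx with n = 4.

f(x) = sin(x)²
a = 1.25, b = 2.75, n = 4
h = (b - a)/n = 0.375000

Simpson's rule: (h/3)[f(x₀) + 4f(x₁) + 2f(x₂) + ... + f(xₙ)]

x_0 = 1.2500, f(x_0) = 0.900572, coefficient = 1
x_1 = 1.6250, f(x_1) = 0.997065, coefficient = 4
x_2 = 2.0000, f(x_2) = 0.826822, coefficient = 2
x_3 = 2.3750, f(x_3) = 0.481199, coefficient = 4
x_4 = 2.7500, f(x_4) = 0.145665, coefficient = 1

I ≈ (0.375000/3) × 8.612936 = 1.076617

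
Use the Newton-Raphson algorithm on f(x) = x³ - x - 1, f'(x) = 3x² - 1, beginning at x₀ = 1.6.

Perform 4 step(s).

f(x) = x³ - x - 1
f'(x) = 3x² - 1
x₀ = 1.6

Newton-Raphson formula: x_{n+1} = x_n - f(x_n)/f'(x_n)

Iteration 1:
  f(1.600000) = 1.496000
  f'(1.600000) = 6.680000
  x_1 = 1.600000 - 1.496000/6.680000 = 1.376048
Iteration 2:
  f(1.376048) = 0.229510
  f'(1.376048) = 4.680524
  x_2 = 1.376048 - 0.229510/4.680524 = 1.327013
Iteration 3:
  f(1.327013) = 0.009808
  f'(1.327013) = 4.282890
  x_3 = 1.327013 - 0.009808/4.282890 = 1.324723
Iteration 4:
  f(1.324723) = 0.000021
  f'(1.324723) = 4.264672
  x_4 = 1.324723 - 0.000021/4.264672 = 1.324718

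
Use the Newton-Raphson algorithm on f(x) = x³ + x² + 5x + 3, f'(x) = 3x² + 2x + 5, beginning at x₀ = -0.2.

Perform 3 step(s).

f(x) = x³ + x² + 5x + 3
f'(x) = 3x² + 2x + 5
x₀ = -0.2

Newton-Raphson formula: x_{n+1} = x_n - f(x_n)/f'(x_n)

Iteration 1:
  f(-0.200000) = 2.032000
  f'(-0.200000) = 4.720000
  x_1 = -0.200000 - 2.032000/4.720000 = -0.630508
Iteration 2:
  f(-0.630508) = -0.005654
  f'(-0.630508) = 4.931606
  x_2 = -0.630508 - (-0.005654)/4.931606 = -0.629362
Iteration 3:
  f(-0.629362) = -0.000001
  f'(-0.629362) = 4.929565
  x_3 = -0.629362 - (-0.000001)/4.929565 = -0.629362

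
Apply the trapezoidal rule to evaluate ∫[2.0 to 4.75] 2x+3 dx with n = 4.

f(x) = 2x+3
a = 2.0, b = 4.75, n = 4
h = (b - a)/n = 0.687500

Trapezoidal rule: (h/2)[f(x₀) + 2f(x₁) + 2f(x₂) + ... + f(xₙ)]

x_0 = 2.0000, f(x_0) = 7.000000, coefficient = 1
x_1 = 2.6875, f(x_1) = 8.375000, coefficient = 2
x_2 = 3.3750, f(x_2) = 9.750000, coefficient = 2
x_3 = 4.0625, f(x_3) = 11.125000, coefficient = 2
x_4 = 4.7500, f(x_4) = 12.500000, coefficient = 1

I ≈ (0.687500/2) × 78.000000 = 26.812500
Exact value: 26.812500
Error: 0.000000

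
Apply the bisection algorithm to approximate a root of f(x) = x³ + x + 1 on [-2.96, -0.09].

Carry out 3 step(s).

f(x) = x³ + x + 1
Initial interval: [-2.96, -0.09]

Iteration 1:
  c_1 = (-2.960000 + (-0.090000))/2 = -1.525000
  f(c_1) = f(-1.525000) = -4.071578
  f(a) × f(c) ≥ 0, new interval: [-1.525000, -0.090000]
Iteration 2:
  c_2 = (-1.525000 + (-0.090000))/2 = -0.807500
  f(c_2) = f(-0.807500) = -0.334035
  f(a) × f(c) ≥ 0, new interval: [-0.807500, -0.090000]
Iteration 3:
  c_3 = (-0.807500 + (-0.090000))/2 = -0.448750
  f(c_3) = f(-0.448750) = 0.460882
  f(a) × f(c) < 0, new interval: [-0.807500, -0.448750]

After 3 iteration(s), the approximation is c_3 = -0.448750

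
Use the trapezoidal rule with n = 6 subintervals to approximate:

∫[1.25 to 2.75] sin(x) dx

f(x) = sin(x)
a = 1.25, b = 2.75, n = 6
h = (b - a)/n = 0.250000

Trapezoidal rule: (h/2)[f(x₀) + 2f(x₁) + 2f(x₂) + ... + f(xₙ)]

x_0 = 1.2500, f(x_0) = 0.948985, coefficient = 1
x_1 = 1.5000, f(x_1) = 0.997495, coefficient = 2
x_2 = 1.7500, f(x_2) = 0.983986, coefficient = 2
x_3 = 2.0000, f(x_3) = 0.909297, coefficient = 2
x_4 = 2.2500, f(x_4) = 0.778073, coefficient = 2
x_5 = 2.5000, f(x_5) = 0.598472, coefficient = 2
x_6 = 2.7500, f(x_6) = 0.381661, coefficient = 1

I ≈ (0.250000/2) × 9.865293 = 1.233162
Exact value: 1.239625
Error: 0.006463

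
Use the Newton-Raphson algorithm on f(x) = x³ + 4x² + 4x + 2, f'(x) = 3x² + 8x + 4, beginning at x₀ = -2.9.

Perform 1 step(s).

f(x) = x³ + 4x² + 4x + 2
f'(x) = 3x² + 8x + 4
x₀ = -2.9

Newton-Raphson formula: x_{n+1} = x_n - f(x_n)/f'(x_n)

Iteration 1:
  f(-2.900000) = -0.349000
  f'(-2.900000) = 6.030000
  x_1 = -2.900000 - (-0.349000)/6.030000 = -2.842123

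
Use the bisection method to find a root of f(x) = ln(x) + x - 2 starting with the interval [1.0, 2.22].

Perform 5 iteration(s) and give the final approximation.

f(x) = ln(x) + x - 2
Initial interval: [1.0, 2.22]

Iteration 1:
  c_1 = (1.000000 + 2.220000)/2 = 1.610000
  f(c_1) = f(1.610000) = 0.086234
  f(a) × f(c) < 0, new interval: [1.000000, 1.610000]
Iteration 2:
  c_2 = (1.000000 + 1.610000)/2 = 1.305000
  f(c_2) = f(1.305000) = -0.428797
  f(a) × f(c) ≥ 0, new interval: [1.305000, 1.610000]
Iteration 3:
  c_3 = (1.305000 + 1.610000)/2 = 1.457500
  f(c_3) = f(1.457500) = -0.165777
  f(a) × f(c) ≥ 0, new interval: [1.457500, 1.610000]
Iteration 4:
  c_4 = (1.457500 + 1.610000)/2 = 1.533750
  f(c_4) = f(1.533750) = -0.038534
  f(a) × f(c) ≥ 0, new interval: [1.533750, 1.610000]
Iteration 5:
  c_5 = (1.533750 + 1.610000)/2 = 1.571875
  f(c_5) = f(1.571875) = 0.024144
  f(a) × f(c) < 0, new interval: [1.533750, 1.571875]

After 5 iteration(s), the approximation is c_5 = 1.571875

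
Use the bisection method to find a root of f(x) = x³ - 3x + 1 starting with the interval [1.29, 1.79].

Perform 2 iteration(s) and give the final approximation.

f(x) = x³ - 3x + 1
Initial interval: [1.29, 1.79]

Iteration 1:
  c_1 = (1.290000 + 1.790000)/2 = 1.540000
  f(c_1) = f(1.540000) = 0.032264
  f(a) × f(c) < 0, new interval: [1.290000, 1.540000]
Iteration 2:
  c_2 = (1.290000 + 1.540000)/2 = 1.415000
  f(c_2) = f(1.415000) = -0.411852
  f(a) × f(c) ≥ 0, new interval: [1.415000, 1.540000]

After 2 iteration(s), the approximation is c_2 = 1.415000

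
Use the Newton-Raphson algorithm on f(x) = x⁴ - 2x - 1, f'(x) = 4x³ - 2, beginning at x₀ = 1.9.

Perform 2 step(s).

f(x) = x⁴ - 2x - 1
f'(x) = 4x³ - 2
x₀ = 1.9

Newton-Raphson formula: x_{n+1} = x_n - f(x_n)/f'(x_n)

Iteration 1:
  f(1.900000) = 8.232100
  f'(1.900000) = 25.436000
  x_1 = 1.900000 - 8.232100/25.436000 = 1.576360
Iteration 2:
  f(1.576360) = 2.022066
  f'(1.576360) = 13.668465
  x_2 = 1.576360 - 2.022066/13.668465 = 1.428424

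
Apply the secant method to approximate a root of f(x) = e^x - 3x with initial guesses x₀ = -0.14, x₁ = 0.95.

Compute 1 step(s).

f(x) = e^x - 3x
x₀ = -0.14, x₁ = 0.95

Secant formula: x_{n+1} = x_n - f(x_n)(x_n - x_{n-1})/(f(x_n) - f(x_{n-1}))

Iteration 1:
  f(-0.140000) = 1.289358
  f(0.950000) = -0.264290
  x_2 = 0.950000 - (-0.264290)×(0.950000 - (-0.140000))/(-0.264290 - 1.289358)
       = 0.764581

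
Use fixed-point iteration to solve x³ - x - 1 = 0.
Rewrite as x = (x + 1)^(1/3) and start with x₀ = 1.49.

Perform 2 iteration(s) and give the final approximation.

Equation: x³ - x - 1 = 0
Fixed-point form: x = (x + 1)^(1/3)
x₀ = 1.49

x_1 = g(1.490000) = 1.355397
x_2 = g(1.355397) = 1.330520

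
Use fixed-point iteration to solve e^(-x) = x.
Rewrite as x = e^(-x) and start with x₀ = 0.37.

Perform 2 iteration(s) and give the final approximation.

Equation: e^(-x) = x
Fixed-point form: x = e^(-x)
x₀ = 0.37

x_1 = g(0.370000) = 0.690734
x_2 = g(0.690734) = 0.501208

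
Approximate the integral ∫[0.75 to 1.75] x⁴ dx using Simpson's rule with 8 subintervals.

f(x) = x⁴
a = 0.75, b = 1.75, n = 8
h = (b - a)/n = 0.125000

Simpson's rule: (h/3)[f(x₀) + 4f(x₁) + 2f(x₂) + ... + f(xₙ)]

x_0 = 0.7500, f(x_0) = 0.316406, coefficient = 1
x_1 = 0.8750, f(x_1) = 0.586182, coefficient = 4
x_2 = 1.0000, f(x_2) = 1.000000, coefficient = 2
x_3 = 1.1250, f(x_3) = 1.601807, coefficient = 4
x_4 = 1.2500, f(x_4) = 2.441406, coefficient = 2
x_5 = 1.3750, f(x_5) = 3.574463, coefficient = 4
x_6 = 1.5000, f(x_6) = 5.062500, coefficient = 2
x_7 = 1.6250, f(x_7) = 6.972900, coefficient = 4
x_8 = 1.7500, f(x_8) = 9.378906, coefficient = 1

I ≈ (0.125000/3) × 77.644531 = 3.235189
Exact value: 3.235156
Error: 0.000033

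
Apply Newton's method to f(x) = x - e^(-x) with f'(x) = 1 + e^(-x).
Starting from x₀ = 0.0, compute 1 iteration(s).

f(x) = x - e^(-x)
f'(x) = 1 + e^(-x)
x₀ = 0.0

Newton-Raphson formula: x_{n+1} = x_n - f(x_n)/f'(x_n)

Iteration 1:
  f(0.000000) = -1.000000
  f'(0.000000) = 2.000000
  x_1 = 0.000000 - (-1.000000)/2.000000 = 0.500000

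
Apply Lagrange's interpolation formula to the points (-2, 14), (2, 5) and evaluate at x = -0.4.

Lagrange interpolation formula:
P(x) = Σ yᵢ × Lᵢ(x)
where Lᵢ(x) = Π_{j≠i} (x - xⱼ)/(xᵢ - xⱼ)

L_0(-0.4) = (-0.4 - 2)/(-2 - 2) = 0.600000
L_1(-0.4) = (-0.4 - (-2))/(2 - (-2)) = 0.400000

P(-0.4) = 14×L_0(-0.4) + 5×L_1(-0.4)
P(-0.4) = 10.400000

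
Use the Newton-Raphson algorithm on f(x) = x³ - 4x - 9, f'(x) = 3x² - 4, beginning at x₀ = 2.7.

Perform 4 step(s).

f(x) = x³ - 4x - 9
f'(x) = 3x² - 4
x₀ = 2.7

Newton-Raphson formula: x_{n+1} = x_n - f(x_n)/f'(x_n)

Iteration 1:
  f(2.700000) = -0.117000
  f'(2.700000) = 17.870000
  x_1 = 2.700000 - (-0.117000)/17.870000 = 2.706547
Iteration 2:
  f(2.706547) = 0.000348
  f'(2.706547) = 17.976195
  x_2 = 2.706547 - 0.000348/17.976195 = 2.706528
Iteration 3:
  f(2.706528) = 0.000000
  f'(2.706528) = 17.975881
  x_3 = 2.706528 - 0.000000/17.975881 = 2.706528
Iteration 4:
  f(2.706528) = 0.000000
  f'(2.706528) = 17.975881
  x_4 = 2.706528 - 0.000000/17.975881 = 2.706528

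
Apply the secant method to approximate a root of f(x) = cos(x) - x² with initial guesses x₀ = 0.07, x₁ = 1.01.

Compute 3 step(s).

f(x) = cos(x) - x²
x₀ = 0.07, x₁ = 1.01

Secant formula: x_{n+1} = x_n - f(x_n)(x_n - x_{n-1})/(f(x_n) - f(x_{n-1}))

Iteration 1:
  f(0.070000) = 0.992651
  f(1.010000) = -0.488239
  x_2 = 1.010000 - (-0.488239)×(1.010000 - 0.070000)/(-0.488239 - 0.992651)
       = 0.700089
Iteration 2:
  f(1.010000) = -0.488239
  f(0.700089) = 0.274661
  x_3 = 0.700089 - 0.274661×(0.700089 - 1.010000)/(0.274661 - (-0.488239))
       = 0.811664
Iteration 3:
  f(0.700089) = 0.274661
  f(0.811664) = 0.029495
  x_4 = 0.811664 - 0.029495×(0.811664 - 0.700089)/(0.029495 - 0.274661)
       = 0.825087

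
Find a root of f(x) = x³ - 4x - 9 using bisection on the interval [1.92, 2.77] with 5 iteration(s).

f(x) = x³ - 4x - 9
Initial interval: [1.92, 2.77]

Iteration 1:
  c_1 = (1.920000 + 2.770000)/2 = 2.345000
  f(c_1) = f(2.345000) = -5.484786
  f(a) × f(c) ≥ 0, new interval: [2.345000, 2.770000]
Iteration 2:
  c_2 = (2.345000 + 2.770000)/2 = 2.557500
  f(c_2) = f(2.557500) = -2.501888
  f(a) × f(c) ≥ 0, new interval: [2.557500, 2.770000]
Iteration 3:
  c_3 = (2.557500 + 2.770000)/2 = 2.663750
  f(c_3) = f(2.663750) = -0.754191
  f(a) × f(c) ≥ 0, new interval: [2.663750, 2.770000]
Iteration 4:
  c_4 = (2.663750 + 2.770000)/2 = 2.716875
  f(c_4) = f(2.716875) = 0.186868
  f(a) × f(c) < 0, new interval: [2.663750, 2.716875]
Iteration 5:
  c_5 = (2.663750 + 2.716875)/2 = 2.690313
  f(c_5) = f(2.690313) = -0.289356
  f(a) × f(c) ≥ 0, new interval: [2.690313, 2.716875]

After 5 iteration(s), the approximation is c_5 = 2.690313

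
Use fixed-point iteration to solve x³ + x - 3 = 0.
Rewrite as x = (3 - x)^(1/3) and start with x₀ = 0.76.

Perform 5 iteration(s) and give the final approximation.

Equation: x³ + x - 3 = 0
Fixed-point form: x = (3 - x)^(1/3)
x₀ = 0.76

x_1 = g(0.760000) = 1.308427
x_2 = g(1.308427) = 1.191508
x_3 = g(1.191508) = 1.218350
x_4 = g(1.218350) = 1.212293
x_5 = g(1.212293) = 1.213665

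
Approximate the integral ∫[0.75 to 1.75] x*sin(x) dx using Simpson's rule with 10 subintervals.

f(x) = x*sin(x)
a = 0.75, b = 1.75, n = 10
h = (b - a)/n = 0.100000

Simpson's rule: (h/3)[f(x₀) + 4f(x₁) + 2f(x₂) + ... + f(xₙ)]

x_0 = 0.7500, f(x_0) = 0.511229, coefficient = 1
x_1 = 0.8500, f(x_1) = 0.638588, coefficient = 4
x_2 = 0.9500, f(x_2) = 0.772745, coefficient = 2
x_3 = 1.0500, f(x_3) = 0.910794, coefficient = 4
x_4 = 1.1500, f(x_4) = 1.049679, coefficient = 2
x_5 = 1.2500, f(x_5) = 1.186231, coefficient = 4
x_6 = 1.3500, f(x_6) = 1.317227, coefficient = 2
x_7 = 1.4500, f(x_7) = 1.439434, coefficient = 4
x_8 = 1.5500, f(x_8) = 1.549665, coefficient = 2
x_9 = 1.6500, f(x_9) = 1.644827, coefficient = 4
x_10 = 1.7500, f(x_10) = 1.721975, coefficient = 1

I ≈ (0.100000/3) × 34.891332 = 1.163044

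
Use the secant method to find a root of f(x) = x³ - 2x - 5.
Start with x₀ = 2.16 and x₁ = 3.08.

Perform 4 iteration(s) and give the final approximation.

f(x) = x³ - 2x - 5
x₀ = 2.16, x₁ = 3.08

Secant formula: x_{n+1} = x_n - f(x_n)(x_n - x_{n-1})/(f(x_n) - f(x_{n-1}))

Iteration 1:
  f(2.160000) = 0.757696
  f(3.080000) = 18.058112
  x_2 = 3.080000 - 18.058112×(3.080000 - 2.160000)/(18.058112 - 0.757696)
       = 2.119707
Iteration 2:
  f(3.080000) = 18.058112
  f(2.119707) = 0.284768
  x_3 = 2.119707 - 0.284768×(2.119707 - 3.080000)/(0.284768 - 18.058112)
       = 2.104321
Iteration 3:
  f(2.119707) = 0.284768
  f(2.104321) = 0.109646
  x_4 = 2.104321 - 0.109646×(2.104321 - 2.119707)/(0.109646 - 0.284768)
       = 2.094688
Iteration 4:
  f(2.104321) = 0.109646
  f(2.094688) = 0.001523
  x_5 = 2.094688 - 0.001523×(2.094688 - 2.104321)/(0.001523 - 0.109646)
       = 2.094552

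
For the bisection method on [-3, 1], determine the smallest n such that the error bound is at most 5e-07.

We need (b-a)/2^n ≤ 5e-07
(1 - (-3))/2^n ≤ 5e-07
4/2^n ≤ 5e-07
2^n ≥ 8000000
n ≥ log₂(8000000) = 22.93
n ≥ 23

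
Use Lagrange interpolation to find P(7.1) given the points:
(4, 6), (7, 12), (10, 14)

Lagrange interpolation formula:
P(x) = Σ yᵢ × Lᵢ(x)
where Lᵢ(x) = Π_{j≠i} (x - xⱼ)/(xᵢ - xⱼ)

L_0(7.1) = (7.1 - 7)/(4 - 7) × (7.1 - 10)/(4 - 10) = -0.016111
L_1(7.1) = (7.1 - 4)/(7 - 4) × (7.1 - 10)/(7 - 10) = 0.998889
L_2(7.1) = (7.1 - 4)/(10 - 4) × (7.1 - 7)/(10 - 7) = 0.017222

P(7.1) = 6×L_0(7.1) + 12×L_1(7.1) + 14×L_2(7.1)
P(7.1) = 12.131111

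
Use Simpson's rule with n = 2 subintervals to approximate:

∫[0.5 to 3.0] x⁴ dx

f(x) = x⁴
a = 0.5, b = 3.0, n = 2
h = (b - a)/n = 1.250000

Simpson's rule: (h/3)[f(x₀) + 4f(x₁) + 2f(x₂) + ... + f(xₙ)]

x_0 = 0.5000, f(x_0) = 0.062500, coefficient = 1
x_1 = 1.7500, f(x_1) = 9.378906, coefficient = 4
x_2 = 3.0000, f(x_2) = 81.000000, coefficient = 1

I ≈ (1.250000/3) × 118.578125 = 49.407552
Exact value: 48.593750
Error: 0.813802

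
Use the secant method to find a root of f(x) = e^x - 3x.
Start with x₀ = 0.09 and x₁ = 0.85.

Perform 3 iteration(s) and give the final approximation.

f(x) = e^x - 3x
x₀ = 0.09, x₁ = 0.85

Secant formula: x_{n+1} = x_n - f(x_n)(x_n - x_{n-1})/(f(x_n) - f(x_{n-1}))

Iteration 1:
  f(0.090000) = 0.824174
  f(0.850000) = -0.210353
  x_2 = 0.850000 - (-0.210353)×(0.850000 - 0.090000)/(-0.210353 - 0.824174)
       = 0.695467
Iteration 2:
  f(0.850000) = -0.210353
  f(0.695467) = -0.081756
  x_3 = 0.695467 - (-0.081756)×(0.695467 - 0.850000)/(-0.081756 - (-0.210353))
       = 0.597222
Iteration 3:
  f(0.695467) = -0.081756
  f(0.597222) = 0.025398
  x_4 = 0.597222 - 0.025398×(0.597222 - 0.695467)/(0.025398 - (-0.081756))
       = 0.620508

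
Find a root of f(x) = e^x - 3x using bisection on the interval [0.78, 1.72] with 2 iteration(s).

f(x) = e^x - 3x
Initial interval: [0.78, 1.72]

Iteration 1:
  c_1 = (0.780000 + 1.720000)/2 = 1.250000
  f(c_1) = f(1.250000) = -0.259657
  f(a) × f(c) ≥ 0, new interval: [1.250000, 1.720000]
Iteration 2:
  c_2 = (1.250000 + 1.720000)/2 = 1.485000
  f(c_2) = f(1.485000) = -0.040035
  f(a) × f(c) ≥ 0, new interval: [1.485000, 1.720000]

After 2 iteration(s), the approximation is c_2 = 1.485000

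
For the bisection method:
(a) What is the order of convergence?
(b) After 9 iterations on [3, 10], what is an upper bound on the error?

(a) Bisection has linear (order 1) convergence; the error is halved each step.

(b) Error bound = (b-a)/2^n = (10 - 3)/2^{9}
    = 7/2^{9}

(a) 1 (linear); (b) error ≤ 1.37e-02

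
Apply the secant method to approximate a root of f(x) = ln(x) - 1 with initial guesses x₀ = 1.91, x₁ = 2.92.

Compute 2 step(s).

f(x) = ln(x) - 1
x₀ = 1.91, x₁ = 2.92

Secant formula: x_{n+1} = x_n - f(x_n)(x_n - x_{n-1})/(f(x_n) - f(x_{n-1}))

Iteration 1:
  f(1.910000) = -0.352897
  f(2.920000) = 0.071584
  x_2 = 2.920000 - 0.071584×(2.920000 - 1.910000)/(0.071584 - (-0.352897))
       = 2.749675
Iteration 2:
  f(2.920000) = 0.071584
  f(2.749675) = 0.011483
  x_3 = 2.749675 - 0.011483×(2.749675 - 2.920000)/(0.011483 - 0.071584)
       = 2.717133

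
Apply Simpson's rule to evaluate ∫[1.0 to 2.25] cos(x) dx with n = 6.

f(x) = cos(x)
a = 1.0, b = 2.25, n = 6
h = (b - a)/n = 0.208333

Simpson's rule: (h/3)[f(x₀) + 4f(x₁) + 2f(x₂) + ... + f(xₙ)]

x_0 = 1.0000, f(x_0) = 0.540302, coefficient = 1
x_1 = 1.2083, f(x_1) = 0.354578, coefficient = 4
x_2 = 1.4167, f(x_2) = 0.153520, coefficient = 2
x_3 = 1.6250, f(x_3) = -0.054177, coefficient = 4
x_4 = 1.8333, f(x_4) = -0.259531, coefficient = 2
x_5 = 2.0417, f(x_5) = -0.453662, coefficient = 4
x_6 = 2.2500, f(x_6) = -0.628174, coefficient = 1

I ≈ (0.208333/3) × -0.912938 = -0.063398
Exact value: -0.063398
Error: 0.000001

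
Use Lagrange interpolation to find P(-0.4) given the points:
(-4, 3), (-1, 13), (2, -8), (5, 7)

Lagrange interpolation formula:
P(x) = Σ yᵢ × Lᵢ(x)
where Lᵢ(x) = Π_{j≠i} (x - xⱼ)/(xᵢ - xⱼ)

L_0(-0.4) = (-0.4 - (-1))/(-4 - (-1)) × (-0.4 - 2)/(-4 - 2) × (-0.4 - 5)/(-4 - 5) = -0.048000
L_1(-0.4) = (-0.4 - (-4))/(-1 - (-4)) × (-0.4 - 2)/(-1 - 2) × (-0.4 - 5)/(-1 - 5) = 0.864000
L_2(-0.4) = (-0.4 - (-4))/(2 - (-4)) × (-0.4 - (-1))/(2 - (-1)) × (-0.4 - 5)/(2 - 5) = 0.216000
L_3(-0.4) = (-0.4 - (-4))/(5 - (-4)) × (-0.4 - (-1))/(5 - (-1)) × (-0.4 - 2)/(5 - 2) = -0.032000

P(-0.4) = 3×L_0(-0.4) + 13×L_1(-0.4) + (-8)×L_2(-0.4) + 7×L_3(-0.4)
P(-0.4) = 9.136000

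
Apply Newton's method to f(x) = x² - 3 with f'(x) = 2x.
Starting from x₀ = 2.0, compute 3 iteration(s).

f(x) = x² - 3
f'(x) = 2x
x₀ = 2.0

Newton-Raphson formula: x_{n+1} = x_n - f(x_n)/f'(x_n)

Iteration 1:
  f(2.000000) = 1.000000
  f'(2.000000) = 4.000000
  x_1 = 2.000000 - 1.000000/4.000000 = 1.750000
Iteration 2:
  f(1.750000) = 0.062500
  f'(1.750000) = 3.500000
  x_2 = 1.750000 - 0.062500/3.500000 = 1.732143
Iteration 3:
  f(1.732143) = 0.000319
  f'(1.732143) = 3.464286
  x_3 = 1.732143 - 0.000319/3.464286 = 1.732051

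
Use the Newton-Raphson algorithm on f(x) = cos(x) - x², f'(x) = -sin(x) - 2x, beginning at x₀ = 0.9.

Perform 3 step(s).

f(x) = cos(x) - x²
f'(x) = -sin(x) - 2x
x₀ = 0.9

Newton-Raphson formula: x_{n+1} = x_n - f(x_n)/f'(x_n)

Iteration 1:
  f(0.900000) = -0.188390
  f'(0.900000) = -2.583327
  x_1 = 0.900000 - (-0.188390)/(-2.583327) = 0.827075
Iteration 2:
  f(0.827075) = -0.007021
  f'(0.827075) = -2.390103
  x_2 = 0.827075 - (-0.007021)/(-2.390103) = 0.824137
Iteration 3:
  f(0.824137) = -0.000012
  f'(0.824137) = -2.382236
  x_3 = 0.824137 - (-0.000012)/(-2.382236) = 0.824132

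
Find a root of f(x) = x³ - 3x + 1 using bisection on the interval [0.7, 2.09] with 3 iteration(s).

f(x) = x³ - 3x + 1
Initial interval: [0.7, 2.09]

Iteration 1:
  c_1 = (0.700000 + 2.090000)/2 = 1.395000
  f(c_1) = f(1.395000) = -0.470295
  f(a) × f(c) ≥ 0, new interval: [1.395000, 2.090000]
Iteration 2:
  c_2 = (1.395000 + 2.090000)/2 = 1.742500
  f(c_2) = f(1.742500) = 1.063264
  f(a) × f(c) < 0, new interval: [1.395000, 1.742500]
Iteration 3:
  c_3 = (1.395000 + 1.742500)/2 = 1.568750
  f(c_3) = f(1.568750) = 0.154407
  f(a) × f(c) < 0, new interval: [1.395000, 1.568750]

After 3 iteration(s), the approximation is c_3 = 1.568750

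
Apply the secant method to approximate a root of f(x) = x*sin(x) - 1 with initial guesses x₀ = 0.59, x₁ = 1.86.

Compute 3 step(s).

f(x) = x*sin(x) - 1
x₀ = 0.59, x₁ = 1.86

Secant formula: x_{n+1} = x_n - f(x_n)(x_n - x_{n-1})/(f(x_n) - f(x_{n-1}))

Iteration 1:
  f(0.590000) = -0.671747
  f(1.860000) = 0.782757
  x_2 = 1.860000 - 0.782757×(1.860000 - 0.590000)/(0.782757 - (-0.671747))
       = 1.176536
Iteration 2:
  f(1.860000) = 0.782757
  f(1.176536) = 0.086273
  x_3 = 1.176536 - 0.086273×(1.176536 - 1.860000)/(0.086273 - 0.782757)
       = 1.091875
Iteration 3:
  f(1.176536) = 0.086273
  f(1.091875) = -0.030968
  x_4 = 1.091875 - (-0.030968)×(1.091875 - 1.176536)/(-0.030968 - 0.086273)
       = 1.114238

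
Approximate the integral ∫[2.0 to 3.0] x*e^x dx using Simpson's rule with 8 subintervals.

f(x) = x*e^x
a = 2.0, b = 3.0, n = 8
h = (b - a)/n = 0.125000

Simpson's rule: (h/3)[f(x₀) + 4f(x₁) + 2f(x₂) + ... + f(xₙ)]

x_0 = 2.0000, f(x_0) = 14.778112, coefficient = 1
x_1 = 2.1250, f(x_1) = 17.792407, coefficient = 4
x_2 = 2.2500, f(x_2) = 21.347406, coefficient = 2
x_3 = 2.3750, f(x_3) = 25.533656, coefficient = 4
x_4 = 2.5000, f(x_4) = 30.456235, coefficient = 2
x_5 = 2.6250, f(x_5) = 36.237007, coefficient = 4
x_6 = 2.7500, f(x_6) = 43.017238, coefficient = 2
x_7 = 2.8750, f(x_7) = 50.960594, coefficient = 4
x_8 = 3.0000, f(x_8) = 60.256611, coefficient = 1

I ≈ (0.125000/3) × 786.771140 = 32.782131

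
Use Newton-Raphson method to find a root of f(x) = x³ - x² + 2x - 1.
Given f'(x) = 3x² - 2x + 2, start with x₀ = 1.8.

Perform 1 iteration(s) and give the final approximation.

f(x) = x³ - x² + 2x - 1
f'(x) = 3x² - 2x + 2
x₀ = 1.8

Newton-Raphson formula: x_{n+1} = x_n - f(x_n)/f'(x_n)

Iteration 1:
  f(1.800000) = 5.192000
  f'(1.800000) = 8.120000
  x_1 = 1.800000 - 5.192000/8.120000 = 1.160591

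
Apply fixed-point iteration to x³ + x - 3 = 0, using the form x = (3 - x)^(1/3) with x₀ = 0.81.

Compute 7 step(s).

Equation: x³ + x - 3 = 0
Fixed-point form: x = (3 - x)^(1/3)
x₀ = 0.81

x_1 = g(0.810000) = 1.298618
x_2 = g(1.298618) = 1.193807
x_3 = g(1.193807) = 1.217834
x_4 = g(1.217834) = 1.212410
x_5 = g(1.212410) = 1.213638
x_6 = g(1.213638) = 1.213360
x_7 = g(1.213360) = 1.213423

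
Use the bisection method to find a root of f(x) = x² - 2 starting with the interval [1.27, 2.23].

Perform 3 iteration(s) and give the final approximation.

f(x) = x² - 2
Initial interval: [1.27, 2.23]

Iteration 1:
  c_1 = (1.270000 + 2.230000)/2 = 1.750000
  f(c_1) = f(1.750000) = 1.062500
  f(a) × f(c) < 0, new interval: [1.270000, 1.750000]
Iteration 2:
  c_2 = (1.270000 + 1.750000)/2 = 1.510000
  f(c_2) = f(1.510000) = 0.280100
  f(a) × f(c) < 0, new interval: [1.270000, 1.510000]
Iteration 3:
  c_3 = (1.270000 + 1.510000)/2 = 1.390000
  f(c_3) = f(1.390000) = -0.067900
  f(a) × f(c) ≥ 0, new interval: [1.390000, 1.510000]

After 3 iteration(s), the approximation is c_3 = 1.390000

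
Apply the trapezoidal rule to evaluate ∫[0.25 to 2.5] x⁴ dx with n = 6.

f(x) = x⁴
a = 0.25, b = 2.5, n = 6
h = (b - a)/n = 0.375000

Trapezoidal rule: (h/2)[f(x₀) + 2f(x₁) + 2f(x₂) + ... + f(xₙ)]

x_0 = 0.2500, f(x_0) = 0.003906, coefficient = 1
x_1 = 0.6250, f(x_1) = 0.152588, coefficient = 2
x_2 = 1.0000, f(x_2) = 1.000000, coefficient = 2
x_3 = 1.3750, f(x_3) = 3.574463, coefficient = 2
x_4 = 1.7500, f(x_4) = 9.378906, coefficient = 2
x_5 = 2.1250, f(x_5) = 20.390869, coefficient = 2
x_6 = 2.5000, f(x_6) = 39.062500, coefficient = 1

I ≈ (0.375000/2) × 108.060059 = 20.261261
Exact value: 19.531055
Error: 0.730206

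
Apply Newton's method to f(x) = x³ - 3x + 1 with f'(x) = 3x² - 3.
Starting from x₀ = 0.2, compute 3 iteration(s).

f(x) = x³ - 3x + 1
f'(x) = 3x² - 3
x₀ = 0.2

Newton-Raphson formula: x_{n+1} = x_n - f(x_n)/f'(x_n)

Iteration 1:
  f(0.200000) = 0.408000
  f'(0.200000) = -2.880000
  x_1 = 0.200000 - 0.408000/(-2.880000) = 0.341667
Iteration 2:
  f(0.341667) = 0.014885
  f'(0.341667) = -2.649792
  x_2 = 0.341667 - 0.014885/(-2.649792) = 0.347284
Iteration 3:
  f(0.347284) = 0.000033
  f'(0.347284) = -2.638181
  x_3 = 0.347284 - 0.000033/(-2.638181) = 0.347296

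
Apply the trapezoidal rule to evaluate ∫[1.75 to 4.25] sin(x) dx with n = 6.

f(x) = sin(x)
a = 1.75, b = 4.25, n = 6
h = (b - a)/n = 0.416667

Trapezoidal rule: (h/2)[f(x₀) + 2f(x₁) + 2f(x₂) + ... + f(xₙ)]

x_0 = 1.7500, f(x_0) = 0.983986, coefficient = 1
x_1 = 2.1667, f(x_1) = 0.827660, coefficient = 2
x_2 = 2.5833, f(x_2) = 0.529711, coefficient = 2
x_3 = 3.0000, f(x_3) = 0.141120, coefficient = 2
x_4 = 3.4167, f(x_4) = -0.271618, coefficient = 2
x_5 = 3.8333, f(x_5) = -0.637879, coefficient = 2
x_6 = 4.2500, f(x_6) = -0.894989, coefficient = 1

I ≈ (0.416667/2) × 1.266985 = 0.263955
Exact value: 0.267841
Error: 0.003886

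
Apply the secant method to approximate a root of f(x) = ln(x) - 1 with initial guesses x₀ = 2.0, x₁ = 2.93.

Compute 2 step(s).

f(x) = ln(x) - 1
x₀ = 2.0, x₁ = 2.93

Secant formula: x_{n+1} = x_n - f(x_n)(x_n - x_{n-1})/(f(x_n) - f(x_{n-1}))

Iteration 1:
  f(2.000000) = -0.306853
  f(2.930000) = 0.075002
  x_2 = 2.930000 - 0.075002×(2.930000 - 2.000000)/(0.075002 - (-0.306853))
       = 2.747333
Iteration 2:
  f(2.930000) = 0.075002
  f(2.747333) = 0.010631
  x_3 = 2.747333 - 0.010631×(2.747333 - 2.930000)/(0.010631 - 0.075002)
       = 2.717167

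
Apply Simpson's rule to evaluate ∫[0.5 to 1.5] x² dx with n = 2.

f(x) = x²
a = 0.5, b = 1.5, n = 2
h = (b - a)/n = 0.500000

Simpson's rule: (h/3)[f(x₀) + 4f(x₁) + 2f(x₂) + ... + f(xₙ)]

x_0 = 0.5000, f(x_0) = 0.250000, coefficient = 1
x_1 = 1.0000, f(x_1) = 1.000000, coefficient = 4
x_2 = 1.5000, f(x_2) = 2.250000, coefficient = 1

I ≈ (0.500000/3) × 6.500000 = 1.083333
Exact value: 1.083333
Error: 0.000000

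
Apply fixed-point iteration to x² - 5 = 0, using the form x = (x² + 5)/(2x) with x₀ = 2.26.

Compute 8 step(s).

Equation: x² - 5 = 0
Fixed-point form: x = (x² + 5)/(2x)
x₀ = 2.26

x_1 = g(2.260000) = 2.236195
x_2 = g(2.236195) = 2.236068
x_3 = g(2.236068) = 2.236068
x_4 = g(2.236068) = 2.236068
x_5 = g(2.236068) = 2.236068
x_6 = g(2.236068) = 2.236068
x_7 = g(2.236068) = 2.236068
x_8 = g(2.236068) = 2.236068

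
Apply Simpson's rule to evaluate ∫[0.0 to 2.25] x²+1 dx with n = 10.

f(x) = x²+1
a = 0.0, b = 2.25, n = 10
h = (b - a)/n = 0.225000

Simpson's rule: (h/3)[f(x₀) + 4f(x₁) + 2f(x₂) + ... + f(xₙ)]

x_0 = 0.0000, f(x_0) = 1.000000, coefficient = 1
x_1 = 0.2250, f(x_1) = 1.050625, coefficient = 4
x_2 = 0.4500, f(x_2) = 1.202500, coefficient = 2
x_3 = 0.6750, f(x_3) = 1.455625, coefficient = 4
x_4 = 0.9000, f(x_4) = 1.810000, coefficient = 2
x_5 = 1.1250, f(x_5) = 2.265625, coefficient = 4
x_6 = 1.3500, f(x_6) = 2.822500, coefficient = 2
x_7 = 1.5750, f(x_7) = 3.480625, coefficient = 4
x_8 = 1.8000, f(x_8) = 4.240000, coefficient = 2
x_9 = 2.0250, f(x_9) = 5.100625, coefficient = 4
x_10 = 2.2500, f(x_10) = 6.062500, coefficient = 1

I ≈ (0.225000/3) × 80.625000 = 6.046875
Exact value: 6.046875
Error: 0.000000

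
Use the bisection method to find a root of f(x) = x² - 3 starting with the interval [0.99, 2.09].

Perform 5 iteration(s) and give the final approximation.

f(x) = x² - 3
Initial interval: [0.99, 2.09]

Iteration 1:
  c_1 = (0.990000 + 2.090000)/2 = 1.540000
  f(c_1) = f(1.540000) = -0.628400
  f(a) × f(c) ≥ 0, new interval: [1.540000, 2.090000]
Iteration 2:
  c_2 = (1.540000 + 2.090000)/2 = 1.815000
  f(c_2) = f(1.815000) = 0.294225
  f(a) × f(c) < 0, new interval: [1.540000, 1.815000]
Iteration 3:
  c_3 = (1.540000 + 1.815000)/2 = 1.677500
  f(c_3) = f(1.677500) = -0.185994
  f(a) × f(c) ≥ 0, new interval: [1.677500, 1.815000]
Iteration 4:
  c_4 = (1.677500 + 1.815000)/2 = 1.746250
  f(c_4) = f(1.746250) = 0.049389
  f(a) × f(c) < 0, new interval: [1.677500, 1.746250]
Iteration 5:
  c_5 = (1.677500 + 1.746250)/2 = 1.711875
  f(c_5) = f(1.711875) = -0.069484
  f(a) × f(c) ≥ 0, new interval: [1.711875, 1.746250]

After 5 iteration(s), the approximation is c_5 = 1.711875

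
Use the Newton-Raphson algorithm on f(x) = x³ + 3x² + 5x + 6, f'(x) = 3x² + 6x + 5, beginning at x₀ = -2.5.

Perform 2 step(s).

f(x) = x³ + 3x² + 5x + 6
f'(x) = 3x² + 6x + 5
x₀ = -2.5

Newton-Raphson formula: x_{n+1} = x_n - f(x_n)/f'(x_n)

Iteration 1:
  f(-2.500000) = -3.375000
  f'(-2.500000) = 8.750000
  x_1 = -2.500000 - (-3.375000)/8.750000 = -2.114286
Iteration 2:
  f(-2.114286) = -0.612105
  f'(-2.114286) = 5.724898
  x_2 = -2.114286 - (-0.612105)/5.724898 = -2.007366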